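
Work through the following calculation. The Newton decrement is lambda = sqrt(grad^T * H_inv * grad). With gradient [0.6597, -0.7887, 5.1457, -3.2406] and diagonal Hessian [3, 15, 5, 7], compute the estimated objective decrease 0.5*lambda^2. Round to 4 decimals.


Step 1: H is diagonal, so H^(-1) * g = [0.2199, -0.0526, 1.0291, -0.4629].
Step 2: g^T H^(-1) g = sum_i g_i^2 / H_ii
  = (0.6597)^2/3 + (-0.7887)^2/15 + (5.1457)^2/5 + (-3.2406)^2/7
  = 0.1451 + 0.0415 + 5.2956 + 1.5002 = 6.9824
Step 3: Objective decrease = 0.5 * g^T H^(-1) g = 3.4912


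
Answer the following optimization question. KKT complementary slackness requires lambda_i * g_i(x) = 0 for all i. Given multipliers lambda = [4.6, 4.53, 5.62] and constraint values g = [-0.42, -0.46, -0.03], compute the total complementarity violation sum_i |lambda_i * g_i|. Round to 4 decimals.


KKT complementary slackness check:
lambda_1 * g_1 = 4.6 * -0.42 = -1.932
lambda_2 * g_2 = 4.53 * -0.46 = -2.0838
lambda_3 * g_3 = 5.62 * -0.03 = -0.1686
Total violation = 1.932 + 2.0838 + 0.1686 = 4.1844


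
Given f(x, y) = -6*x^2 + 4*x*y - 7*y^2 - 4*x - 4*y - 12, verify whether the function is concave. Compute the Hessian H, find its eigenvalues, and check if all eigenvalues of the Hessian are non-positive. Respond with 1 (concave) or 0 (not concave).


The Hessian of f(x,y) = -6*x^2 + 4*x*y - 7*y^2 - 4*x - 4*y - 12 is:
H = [[-12, 4], [4, -14]]
Trace = -12 - 14 = -26
Determinant = -12*-14 - (4)^2 = 152
Discriminant = (-26)^2 - 4*152 = 68.0
Eigenvalues: lambda_1 = -17.1231, lambda_2 = -8.8769
The function is concave.

1


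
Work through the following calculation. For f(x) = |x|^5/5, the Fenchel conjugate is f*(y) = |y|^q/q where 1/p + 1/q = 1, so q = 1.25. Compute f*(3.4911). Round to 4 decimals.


The conjugate exponent q satisfies 1/p + 1/q = 1.
p = 5, so q = 5/(5 - 1) = 1.25
|y|^q = 3.4911^1.25 = 4.772
f*(3.4911) = 4.772 / 1.25 = 3.8176


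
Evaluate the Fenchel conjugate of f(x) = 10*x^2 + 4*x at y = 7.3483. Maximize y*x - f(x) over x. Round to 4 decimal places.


f*(y) = sup_x {y*x - a*x^2 - b*x} = sup_x {(y-b)*x - a*x^2}
FOC: (y - b) - 2a*x = 0 => x* = (y - b)/(2a)
x* = (7.3483 - 4)/(2*10) = 0.1674
f*(7.3483) = (y-b)^2/(4a) = (7.3483 - 4)^2/(4*10)
= 11.2111/40 = 0.2803


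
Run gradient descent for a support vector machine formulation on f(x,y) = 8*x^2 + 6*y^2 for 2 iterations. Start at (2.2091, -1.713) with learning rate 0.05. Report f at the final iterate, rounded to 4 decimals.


Gradient descent on f(x,y) = 8*x^2 + 6*y^2.
Starting point: (2.2091, -1.713), alpha = 0.05
Step 1: grad_x = 2*8*2.2091 = 35.3456, grad_y = 2*6*-1.713 = -20.556
  x_1 = 2.2091 - 0.05*35.3456 = 0.4418
  y_1 = -1.713 - 0.05*-20.556 = -0.6852
Step 2: grad_x = 2*8*0.4418 = 7.0691, grad_y = 2*6*-0.6852 = -8.2224
  x_2 = 0.4418 - 0.05*7.0691 = 0.0884
  y_2 = -0.6852 - 0.05*-8.2224 = -0.2741
f(0.0884, -0.2741) = 8*0.0884^2 + 6*(-0.2741)^2 = 0.5132


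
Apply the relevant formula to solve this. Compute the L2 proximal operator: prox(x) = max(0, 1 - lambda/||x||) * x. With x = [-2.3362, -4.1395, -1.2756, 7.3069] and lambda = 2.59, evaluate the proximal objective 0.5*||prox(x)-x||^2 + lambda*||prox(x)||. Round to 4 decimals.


Step 1: Compute ||x||.
||x|| = 8.8097
Step 2: Compute scaling factor.
scale = max(0, 1 - 2.59/8.8097) = 0.706
Step 3: prox(x) = [-1.6494, -2.9225, -0.9006, 5.1587]
||prox(x)|| = 6.2197
Step 4: Proximal objective.
0.5*||prox-x||^2 = 3.3541
lambda*||prox|| = 16.109
Total = 19.4631


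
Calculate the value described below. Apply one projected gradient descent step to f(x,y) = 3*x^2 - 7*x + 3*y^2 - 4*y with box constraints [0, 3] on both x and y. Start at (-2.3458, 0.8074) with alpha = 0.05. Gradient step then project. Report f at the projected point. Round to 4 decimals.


Step 1: Compute gradient at (-2.3458, 0.8074).
grad_x = 2*3*-2.3458 - 7 = -21.0748
grad_y = 2*3*0.8074 - 4 = 0.8444
Step 2: Gradient step.
x_raw = -2.3458 - 0.05*-21.0748 = -1.2921
y_raw = 0.8074 - 0.05*0.8444 = 0.7652
Step 3: Project onto [0, 3].
x_proj = clip(-1.2921) = 0.0
y_proj = clip(0.7652) = 0.7652
Step 4: Evaluate f.
f(0.0, 0.7652) = -1.3042


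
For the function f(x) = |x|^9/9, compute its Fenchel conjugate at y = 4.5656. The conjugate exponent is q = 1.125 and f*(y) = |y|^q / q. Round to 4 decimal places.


The conjugate exponent q satisfies 1/p + 1/q = 1.
p = 9, so q = 9/(9 - 1) = 1.125
|y|^q = 4.5656^1.125 = 5.5199
f*(4.5656) = 5.5199 / 1.125 = 4.9066


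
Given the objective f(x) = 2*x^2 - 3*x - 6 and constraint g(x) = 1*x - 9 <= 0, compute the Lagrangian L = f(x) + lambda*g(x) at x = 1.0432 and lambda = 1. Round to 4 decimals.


Step 1: Evaluate f(x).
f(1.0432) = 2*1.0432^2 - 3*1.0432 - 6 = -6.9531
Step 2: Evaluate g(x).
g(1.0432) = 1*1.0432 - 9 = -7.9568
Step 3: Compute Lagrangian.
L = -6.9531 + 1*-7.9568 = -14.9099


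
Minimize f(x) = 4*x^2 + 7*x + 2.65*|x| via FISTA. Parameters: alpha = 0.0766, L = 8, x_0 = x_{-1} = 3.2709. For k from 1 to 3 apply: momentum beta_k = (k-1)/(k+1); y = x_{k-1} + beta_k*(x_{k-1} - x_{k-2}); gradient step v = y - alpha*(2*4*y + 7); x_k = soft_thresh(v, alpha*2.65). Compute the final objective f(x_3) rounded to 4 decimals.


FISTA on f(x) = 4*x^2 + 7*x + 2.65*|x|
L = 8, alpha = 0.0766
Iteration 1: beta = 0.0, y = 3.2709 + 0.0*(3.2709 - 3.2709) = 3.2709
  grad(y) = 33.1672, v = y - alpha*grad = 0.7303
  prox(v) = soft_thresh(0.7303, 0.203) = 0.5273
Iteration 2: beta = 0.3333, y = 0.5273 + 0.3333*(0.5273 - 3.2709) = -0.3872
  grad(y) = 3.9022, v = y - alpha*grad = -0.6861
  prox(v) = soft_thresh(-0.6861, 0.203) = -0.4831
Iteration 3: beta = 0.5, y = -0.4831 + 0.5*(-0.4831 - 0.5273) = -0.9884
  grad(y) = -0.907, v = y - alpha*grad = -0.9189
  prox(v) = soft_thresh(-0.9189, 0.203) = -0.7159
f(x_3) = 4*(-0.7159)^2 + 7*(-0.7159) + 2.65*|-0.7159| = -1.0641


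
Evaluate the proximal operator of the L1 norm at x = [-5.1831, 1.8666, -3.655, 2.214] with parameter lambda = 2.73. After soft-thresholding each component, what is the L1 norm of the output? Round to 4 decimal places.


Soft-thresholding with lambda = 2.73:
prox(-5.1831) = sign(-5.1831)*max(|-5.1831| - 2.73, 0) = -2.4531
prox(1.8666) = sign(1.8666)*max(|1.8666| - 2.73, 0) = 0.0
prox(-3.655) = sign(-3.655)*max(|-3.655| - 2.73, 0) = -0.925
prox(2.214) = sign(2.214)*max(|2.214| - 2.73, 0) = 0.0
prox(x) = [-2.4531, 0.0, -0.925, 0.0]
||prox(x)||_1 = 2.4531 + 0.0 + 0.925 + 0.0 = 3.3781


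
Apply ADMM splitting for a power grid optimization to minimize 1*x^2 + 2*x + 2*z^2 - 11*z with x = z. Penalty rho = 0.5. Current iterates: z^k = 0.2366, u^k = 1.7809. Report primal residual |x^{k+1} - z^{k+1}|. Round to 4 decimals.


ADMM iteration with rho = 0.5, z^k = 0.2366, u^k = 1.7809
Step 1: x-update.
Minimize 1*x^2 + 2*x + (0.5/2)*(x - 0.2366 + 1.7809)^2
FOC: (2*1 + 0.5)*x = -2 + 0.5*(0.2366 - 1.7809)
x^{k+1} = -1.1089
Step 2: z-update.
Minimize 2*z^2 - 11*z + (0.5/2)*(-1.1089 - z + 1.7809)^2
FOC: (2*2 + 0.5)*z = 11 + 0.5*(-1.1089 + 1.7809)
z^{k+1} = 2.5191
Step 3: u-update.
u^{k+1} = 1.7809 - 1.1089 - 2.5191 = -1.8471
Step 4: Primal residual = |-1.1089 - 2.5191| = 3.628


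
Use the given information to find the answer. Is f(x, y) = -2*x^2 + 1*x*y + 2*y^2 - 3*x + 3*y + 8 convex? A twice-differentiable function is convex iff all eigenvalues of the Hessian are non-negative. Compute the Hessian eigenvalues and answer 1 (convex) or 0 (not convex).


The Hessian of f(x,y) = -2*x^2 + 1*x*y + 2*y^2 - 3*x + 3*y + 8 is:
H = [[-4, 1], [1, 4]]
Trace = -4 + 4 = 0
Determinant = -4*4 - (1)^2 = -17
Discriminant = (0)^2 - 4*-17 = 68.0
Eigenvalues: lambda_1 = -4.1231, lambda_2 = 4.1231
The function is not convex.

0


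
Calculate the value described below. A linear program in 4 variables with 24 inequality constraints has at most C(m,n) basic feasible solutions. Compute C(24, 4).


Each vertex corresponds to some choice of n active constraints out of m, so the number of vertices is at most C(m, n) = m! / (n!(m-n)!).
m = 24, n = 4
Numerator: 24 * 23 * 22 * 21
Denominator: 4! = 24
C(24, 4) = 10626


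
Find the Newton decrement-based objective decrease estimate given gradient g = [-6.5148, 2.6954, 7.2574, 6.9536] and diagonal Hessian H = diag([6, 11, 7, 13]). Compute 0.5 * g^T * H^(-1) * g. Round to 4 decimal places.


Step 1: H is diagonal, so H^(-1) * g = [-1.0858, 0.245, 1.0368, 0.5349].
Step 2: g^T H^(-1) g = sum_i g_i^2 / H_ii
  = (-6.5148)^2/6 + (2.6954)^2/11 + (7.2574)^2/7 + (6.9536)^2/13
  = 7.0738 + 0.6605 + 7.5243 + 3.7194 = 18.9779
Step 3: Objective decrease = 0.5 * g^T H^(-1) g = 9.489


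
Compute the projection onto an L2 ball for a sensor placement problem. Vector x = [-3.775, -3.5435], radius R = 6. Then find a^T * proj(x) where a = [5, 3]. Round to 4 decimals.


Step 1: Compute ||x|| (intermediates to 6 decimals).
||x|| = sqrt((-3.775)^2 + (-3.5435)^2) = 5.177549
Step 2: Project.
Since ||x|| <= R, proj = x (no scaling needed).
proj(x) = [-3.775, -3.5435]
Step 3: Dot product.
a^T * proj(x) = 5*(-3.775) + 3*(-3.5435) = -29.5055


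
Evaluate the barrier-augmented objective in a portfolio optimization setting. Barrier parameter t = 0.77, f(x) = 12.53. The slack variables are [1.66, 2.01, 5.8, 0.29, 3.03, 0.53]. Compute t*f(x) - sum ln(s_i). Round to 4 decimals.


Step 1: Compute log-barrier.
ln values: [0.5068, 0.6981, 1.7579, -1.2379, 1.1086, -0.6349]
phi = -(0.5068 + 0.6981 + 1.7579 - 1.2379 + 1.1086 - 0.6349) = -2.1986
Step 2: Compute augmented objective.
t*f(x) = 0.77*12.53 = 9.6481
Total = 9.6481 - 2.1986 = 7.4495


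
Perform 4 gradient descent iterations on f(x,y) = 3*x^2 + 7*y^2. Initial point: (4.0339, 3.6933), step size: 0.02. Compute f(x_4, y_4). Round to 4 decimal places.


Gradient descent on f(x,y) = 3*x^2 + 7*y^2.
Starting point: (4.0339, 3.6933), alpha = 0.02
Step 1: grad_x = 2*3*4.0339 = 24.2034, grad_y = 2*7*3.6933 = 51.7062
  x_1 = 4.0339 - 0.02*24.2034 = 3.5498
  y_1 = 3.6933 - 0.02*51.7062 = 2.6592
Step 2: grad_x = 2*3*3.5498 = 21.299, grad_y = 2*7*2.6592 = 37.2285
  x_2 = 3.5498 - 0.02*21.299 = 3.1239
  y_2 = 2.6592 - 0.02*37.2285 = 1.9146
Step 3: grad_x = 2*3*3.1239 = 18.7431, grad_y = 2*7*1.9146 = 26.8045
  x_3 = 3.1239 - 0.02*18.7431 = 2.749
  y_3 = 1.9146 - 0.02*26.8045 = 1.3785
Step 4: grad_x = 2*3*2.749 = 16.4939, grad_y = 2*7*1.3785 = 19.2992
  x_4 = 2.749 - 0.02*16.4939 = 2.4191
  y_4 = 1.3785 - 0.02*19.2992 = 0.9925
f(2.4191, 0.9925) = 3*2.4191^2 + 7*0.9925^2 = 24.4521


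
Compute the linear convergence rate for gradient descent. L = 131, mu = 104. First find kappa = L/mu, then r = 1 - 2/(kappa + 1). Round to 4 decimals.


Step 1: Compute the condition number.
kappa = L/mu = 131/104 = 1.2596
Step 2: Compute the convergence rate.
r = 1 - 2/(kappa + 1) = 1 - 2*mu/(L + mu) = (L - mu)/(L + mu) = 27/235 = 0.1149


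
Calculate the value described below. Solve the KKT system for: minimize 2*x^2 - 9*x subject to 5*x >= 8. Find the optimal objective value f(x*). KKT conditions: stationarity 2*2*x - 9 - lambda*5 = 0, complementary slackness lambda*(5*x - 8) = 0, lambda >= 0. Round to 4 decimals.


Step 1: Try lambda = 0 (constraint inactive).
Stationarity: 2*2*x - 9 = 0
x* = 9/(2*2) = 2.25
Check constraint: 5*2.25 = 11.25 >= 8 -- satisfied.
Step 2: Compute optimal value.
f(x*) = 2*2.25^2 - 9*2.25 = -10.125


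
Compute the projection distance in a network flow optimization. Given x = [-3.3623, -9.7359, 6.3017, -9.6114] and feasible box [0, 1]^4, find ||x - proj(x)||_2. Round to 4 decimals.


Project each component onto [0, 1].
clip(-3.3623) = 0.0, clip(-9.7359) = 0.0, clip(6.3017) = 1.0, clip(-9.6114) = 0.0
Projection = [0.0, 0.0, 1.0, 0.0]
Squared diffs: [11.3051, 94.7877, 28.108, 92.379]
Distance = sqrt(226.5798) = 15.0526


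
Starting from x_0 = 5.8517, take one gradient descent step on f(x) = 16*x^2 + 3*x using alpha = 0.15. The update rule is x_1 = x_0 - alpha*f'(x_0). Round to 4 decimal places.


We compute the gradient at x_0 and apply the update.
f'(x) = 32*x + 3
f'(5.8517) = 32*5.8517 + 3 = 190.2544
x_1 = 5.8517 - 0.15*190.2544 = -22.6865


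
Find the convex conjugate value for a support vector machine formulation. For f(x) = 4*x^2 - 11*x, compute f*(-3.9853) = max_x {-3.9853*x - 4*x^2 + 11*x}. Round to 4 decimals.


f*(y) = sup_x {y*x - a*x^2 - b*x} = sup_x {(y-b)*x - a*x^2}
FOC: (y - b) - 2a*x = 0 => x* = (y - b)/(2a)
x* = (-3.9853 + 11)/(2*4) = 0.8768
f*(-3.9853) = (y-b)^2/(4a) = (-3.9853 + 11)^2/(4*4)
= 49.206/16 = 3.0754


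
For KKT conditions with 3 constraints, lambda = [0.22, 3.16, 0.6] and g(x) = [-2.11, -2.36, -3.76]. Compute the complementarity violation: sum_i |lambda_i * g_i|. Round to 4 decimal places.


KKT complementary slackness check:
lambda_1 * g_1 = 0.22 * -2.11 = -0.4642
lambda_2 * g_2 = 3.16 * -2.36 = -7.4576
lambda_3 * g_3 = 0.6 * -3.76 = -2.256
Total violation = 0.4642 + 7.4576 + 2.256 = 10.1778


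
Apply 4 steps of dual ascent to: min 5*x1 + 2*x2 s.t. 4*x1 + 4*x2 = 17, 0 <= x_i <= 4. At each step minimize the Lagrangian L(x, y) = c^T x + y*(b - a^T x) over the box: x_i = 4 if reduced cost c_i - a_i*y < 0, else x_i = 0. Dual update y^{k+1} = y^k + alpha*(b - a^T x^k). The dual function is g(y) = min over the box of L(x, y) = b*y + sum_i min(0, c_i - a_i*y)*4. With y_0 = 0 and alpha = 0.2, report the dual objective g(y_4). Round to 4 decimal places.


Dual ascent for LP: min 5*x1 + 2*x2, 4*x1 + 4*x2 = 17, 0 <= x_i <= 4
Step 1: y^k = 0.0, reduced costs: (5.0, 2.0)
  x^k = (0.0, 0.0), subgradient = b - a^T x = 17.0
  y^{k+1} = 0.0 + 0.2*17.0 = 3.4
Step 2: y^k = 3.4, reduced costs: (-8.6, -11.6)
  x^k = (4.0, 4.0), subgradient = b - a^T x = -15.0
  y^{k+1} = 3.4 + 0.2*-15.0 = 0.4
Step 3: y^k = 0.4, reduced costs: (3.4, 0.4)
  x^k = (0.0, 0.0), subgradient = b - a^T x = 17.0
  y^{k+1} = 0.4 + 0.2*17.0 = 3.8
Step 4: y^k = 3.8, reduced costs: (-10.2, -13.2)
  x^k = (4.0, 4.0), subgradient = b - a^T x = -15.0
  y^{k+1} = 3.8 + 0.2*-15.0 = 0.8
Dual objective at y_4 = 0.8: reduced costs (1.8, -1.2), box minimizer x = (0.0, 4.0)
g(y_4) = b*y + (c1 - a1*y)*x1 + (c2 - a2*y)*x2 = 17*0.8 + 1.8*0.0 + (-1.2)*4.0 = 13.6 + 0.0 - 4.8 = 8.8


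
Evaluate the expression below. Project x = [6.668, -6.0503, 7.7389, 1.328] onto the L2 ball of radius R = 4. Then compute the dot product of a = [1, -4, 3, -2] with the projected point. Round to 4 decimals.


Step 1: Compute ||x|| (intermediates to 6 decimals).
||x|| = sqrt(6.668^2 + (-6.0503)^2 + 7.7389^2 + 1.328^2) = 11.946653
Step 2: Project.
Since ||x|| > R, scale = R/||x|| = 4/11.946653 = 0.334822, proj(x) = scale * x
proj(x) = [2.232593, -2.025774, 2.591154, 0.444644]
Step 3: Dot product.
a^T * proj(x) = 1*2.232593 - 4*(-2.025774) + 3*2.591154 - 2*0.444644 = 17.2199


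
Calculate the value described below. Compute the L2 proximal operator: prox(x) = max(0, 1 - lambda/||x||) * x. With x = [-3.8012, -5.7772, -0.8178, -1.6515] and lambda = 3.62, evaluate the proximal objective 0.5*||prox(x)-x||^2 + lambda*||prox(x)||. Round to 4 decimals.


Step 1: Compute ||x||.
||x|| = 7.1569
Step 2: Compute scaling factor.
scale = max(0, 1 - 3.62/7.1569) = 0.4942
Step 3: prox(x) = [-1.8785, -2.8551, -0.4042, -0.8162]
||prox(x)|| = 3.5369
Step 4: Proximal objective.
0.5*||prox-x||^2 = 6.5522
lambda*||prox|| = 12.8036
Total = 19.3558


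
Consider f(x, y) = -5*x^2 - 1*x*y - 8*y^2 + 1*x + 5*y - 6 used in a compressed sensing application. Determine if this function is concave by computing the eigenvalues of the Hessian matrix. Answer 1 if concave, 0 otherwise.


The Hessian of f(x,y) = -5*x^2 - 1*x*y - 8*y^2 + 1*x + 5*y - 6 is:
H = [[-10, -1], [-1, -16]]
Trace = -10 - 16 = -26
Determinant = -10*-16 - (-1)^2 = 159
Discriminant = (-26)^2 - 4*159 = 40.0
Eigenvalues: lambda_1 = -16.1623, lambda_2 = -9.8377
The function is concave.

1


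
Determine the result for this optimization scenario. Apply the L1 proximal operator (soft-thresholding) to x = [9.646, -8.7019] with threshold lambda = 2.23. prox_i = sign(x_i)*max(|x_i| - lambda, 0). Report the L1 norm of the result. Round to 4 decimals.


Soft-thresholding with lambda = 2.23:
prox(9.646) = sign(9.646)*max(|9.646| - 2.23, 0) = 7.416
prox(-8.7019) = sign(-8.7019)*max(|-8.7019| - 2.23, 0) = -6.4719
prox(x) = [7.416, -6.4719]
||prox(x)||_1 = 7.416 + 6.4719 = 13.8879


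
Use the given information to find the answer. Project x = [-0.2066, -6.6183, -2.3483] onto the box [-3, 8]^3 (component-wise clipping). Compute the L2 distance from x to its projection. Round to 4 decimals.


Project each component onto [-3, 8].
clip(-0.2066) = -0.2066, clip(-6.6183) = -3.0, clip(-2.3483) = -2.3483
Projection = [-0.2066, -3.0, -2.3483]
Squared diffs: [0.0, 13.0921, 0.0]
Distance = sqrt(13.0921) = 3.6183


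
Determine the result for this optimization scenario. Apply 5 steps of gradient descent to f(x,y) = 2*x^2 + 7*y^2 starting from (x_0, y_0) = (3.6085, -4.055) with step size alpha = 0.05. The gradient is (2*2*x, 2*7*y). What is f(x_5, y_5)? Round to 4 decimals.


Gradient descent on f(x,y) = 2*x^2 + 7*y^2.
Starting point: (3.6085, -4.055), alpha = 0.05
Step 1: grad_x = 2*2*3.6085 = 14.434, grad_y = 2*7*-4.055 = -56.77
  x_1 = 3.6085 - 0.05*14.434 = 2.8868
  y_1 = -4.055 - 0.05*-56.77 = -1.2165
Step 2: grad_x = 2*2*2.8868 = 11.5472, grad_y = 2*7*-1.2165 = -17.031
  x_2 = 2.8868 - 0.05*11.5472 = 2.3094
  y_2 = -1.2165 - 0.05*-17.031 = -0.365
Step 3: grad_x = 2*2*2.3094 = 9.2378, grad_y = 2*7*-0.365 = -5.1093
  x_3 = 2.3094 - 0.05*9.2378 = 1.8476
  y_3 = -0.365 - 0.05*-5.1093 = -0.1095
Step 4: grad_x = 2*2*1.8476 = 7.3902, grad_y = 2*7*-0.1095 = -1.5328
  x_4 = 1.8476 - 0.05*7.3902 = 1.478
  y_4 = -0.1095 - 0.05*-1.5328 = -0.0328
Step 5: grad_x = 2*2*1.478 = 5.9122, grad_y = 2*7*-0.0328 = -0.4598
  x_5 = 1.478 - 0.05*5.9122 = 1.1824
  y_5 = -0.0328 - 0.05*-0.4598 = -0.0099
f(1.1824, -0.0099) = 2*1.1824^2 + 7*(-0.0099)^2 = 2.797


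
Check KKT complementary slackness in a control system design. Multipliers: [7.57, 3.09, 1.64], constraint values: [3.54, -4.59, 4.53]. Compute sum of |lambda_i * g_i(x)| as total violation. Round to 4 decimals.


KKT complementary slackness check:
lambda_1 * g_1 = 7.57 * 3.54 = 26.7978
lambda_2 * g_2 = 3.09 * -4.59 = -14.1831
lambda_3 * g_3 = 1.64 * 4.53 = 7.4292
Total violation = 26.7978 + 14.1831 + 7.4292 = 48.4101


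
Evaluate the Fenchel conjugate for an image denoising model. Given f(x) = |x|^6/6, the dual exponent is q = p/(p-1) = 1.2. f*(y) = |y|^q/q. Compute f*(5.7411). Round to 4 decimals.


The conjugate exponent q satisfies 1/p + 1/q = 1.
p = 6, so q = 6/(6 - 1) = 1.2
|y|^q = 5.7411^1.2 = 8.1432
f*(5.7411) = 8.1432 / 1.2 = 6.786


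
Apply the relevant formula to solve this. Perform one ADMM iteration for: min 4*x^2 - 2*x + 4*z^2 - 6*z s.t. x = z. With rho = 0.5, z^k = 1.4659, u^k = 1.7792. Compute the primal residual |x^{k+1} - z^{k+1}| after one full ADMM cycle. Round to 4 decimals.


ADMM iteration with rho = 0.5, z^k = 1.4659, u^k = 1.7792
Step 1: x-update.
Minimize 4*x^2 - 2*x + (0.5/2)*(x - 1.4659 + 1.7792)^2
FOC: (2*4 + 0.5)*x = 2 + 0.5*(1.4659 - 1.7792)
x^{k+1} = 0.2169
Step 2: z-update.
Minimize 4*z^2 - 6*z + (0.5/2)*(0.2169 - z + 1.7792)^2
FOC: (2*4 + 0.5)*z = 6 + 0.5*(0.2169 + 1.7792)
z^{k+1} = 0.8233
Step 3: u-update.
u^{k+1} = 1.7792 + 0.2169 - 0.8233 = 1.1728
Step 4: Primal residual = |0.2169 - 0.8233| = 0.6064


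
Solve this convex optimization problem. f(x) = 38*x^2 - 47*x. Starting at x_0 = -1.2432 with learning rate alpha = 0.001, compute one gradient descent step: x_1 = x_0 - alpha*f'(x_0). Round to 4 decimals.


We compute the gradient at x_0 and apply the update.
f'(x) = 76*x - 47
f'(-1.2432) = 76*-1.2432 - 47 = -141.4832
x_1 = -1.2432 - 0.001*-141.4832 = -1.1017


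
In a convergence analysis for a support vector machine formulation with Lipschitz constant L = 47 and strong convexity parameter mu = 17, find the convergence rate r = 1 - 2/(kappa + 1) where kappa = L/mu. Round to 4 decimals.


Step 1: Compute the condition number.
kappa = L/mu = 47/17 = 2.7647
Step 2: Compute the convergence rate.
r = 1 - 2/(kappa + 1) = 1 - 2*mu/(L + mu) = (L - mu)/(L + mu) = 30/64 = 0.4688


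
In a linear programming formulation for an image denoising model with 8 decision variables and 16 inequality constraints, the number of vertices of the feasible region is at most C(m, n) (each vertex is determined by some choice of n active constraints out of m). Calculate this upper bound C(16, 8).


Each vertex corresponds to some choice of n active constraints out of m, so the number of vertices is at most C(m, n) = m! / (n!(m-n)!).
m = 16, n = 8
Numerator: 16 * 15 * 14 * 13 * 12 * 11 * 10 * 9
Denominator: 8! = 40320
C(16, 8) = 12870


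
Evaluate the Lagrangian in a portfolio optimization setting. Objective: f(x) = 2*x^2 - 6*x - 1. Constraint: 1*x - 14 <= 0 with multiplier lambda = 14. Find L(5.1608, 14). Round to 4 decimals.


Step 1: Evaluate f(x).
f(5.1608) = 2*5.1608^2 - 6*5.1608 - 1 = 21.3029
Step 2: Evaluate g(x).
g(5.1608) = 1*5.1608 - 14 = -8.8392
Step 3: Compute Lagrangian.
L = 21.3029 + 14*-8.8392 = -102.4459


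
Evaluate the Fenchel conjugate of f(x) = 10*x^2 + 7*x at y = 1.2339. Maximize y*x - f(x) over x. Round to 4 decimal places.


f*(y) = sup_x {y*x - a*x^2 - b*x} = sup_x {(y-b)*x - a*x^2}
FOC: (y - b) - 2a*x = 0 => x* = (y - b)/(2a)
x* = (1.2339 - 7)/(2*10) = -0.2883
f*(1.2339) = (y-b)^2/(4a) = (1.2339 - 7)^2/(4*10)
= 33.2479/40 = 0.8312


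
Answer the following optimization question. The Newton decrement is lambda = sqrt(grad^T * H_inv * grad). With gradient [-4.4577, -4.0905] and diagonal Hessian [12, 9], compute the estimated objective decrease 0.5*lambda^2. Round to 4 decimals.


Step 1: H is diagonal, so H^(-1) * g = [-0.3715, -0.4545].
Step 2: g^T H^(-1) g = sum_i g_i^2 / H_ii
  = (-4.4577)^2/12 + (-4.0905)^2/9
  = 1.6559 + 1.8591 = 3.5151
Step 3: Objective decrease = 0.5 * g^T H^(-1) g = 1.7575


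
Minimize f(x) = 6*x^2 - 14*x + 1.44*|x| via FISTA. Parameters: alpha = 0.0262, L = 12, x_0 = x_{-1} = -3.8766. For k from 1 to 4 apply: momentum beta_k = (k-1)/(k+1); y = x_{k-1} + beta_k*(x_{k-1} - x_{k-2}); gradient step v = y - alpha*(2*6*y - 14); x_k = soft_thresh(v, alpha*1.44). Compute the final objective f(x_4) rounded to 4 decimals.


FISTA on f(x) = 6*x^2 - 14*x + 1.44*|x|
L = 12, alpha = 0.0262
Iteration 1: beta = 0.0, y = -3.8766 + 0.0*(-3.8766 + 3.8766) = -3.8766
  grad(y) = -60.5192, v = y - alpha*grad = -2.291
  prox(v) = soft_thresh(-2.291, 0.0377) = -2.2533
Iteration 2: beta = 0.3333, y = -2.2533 + 0.3333*(-2.2533 + 3.8766) = -1.7122
  grad(y) = -34.5459, v = y - alpha*grad = -0.8071
  prox(v) = soft_thresh(-0.8071, 0.0377) = -0.7693
Iteration 3: beta = 0.5, y = -0.7693 + 0.5*(-0.7693 + 2.2533) = -0.0274
  grad(y) = -14.3283, v = y - alpha*grad = 0.348
  prox(v) = soft_thresh(0.348, 0.0377) = 0.3103
Iteration 4: beta = 0.6, y = 0.3103 + 0.6*(0.3103 + 0.7693) = 0.9581
  grad(y) = -2.5028, v = y - alpha*grad = 1.0237
  prox(v) = soft_thresh(1.0237, 0.0377) = 0.9859
f(x_4) = 6*0.9859^2 - 14*0.9859 + 1.44*|0.9859| = -6.5509


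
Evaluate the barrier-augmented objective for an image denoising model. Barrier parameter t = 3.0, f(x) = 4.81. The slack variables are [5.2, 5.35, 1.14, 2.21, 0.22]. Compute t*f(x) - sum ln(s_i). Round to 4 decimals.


Step 1: Compute log-barrier.
ln values: [1.6487, 1.6771, 0.131, 0.793, -1.5141]
phi = -(1.6487 + 1.6771 + 0.131 + 0.793 - 1.5141) = -2.7356
Step 2: Compute augmented objective.
t*f(x) = 3.0*4.81 = 14.43
Total = 14.43 - 2.7356 = 11.6944


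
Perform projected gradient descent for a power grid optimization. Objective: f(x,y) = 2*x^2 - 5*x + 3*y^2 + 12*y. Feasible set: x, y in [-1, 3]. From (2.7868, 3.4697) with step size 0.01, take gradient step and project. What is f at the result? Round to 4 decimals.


Step 1: Compute gradient at (2.7868, 3.4697).
grad_x = 2*2*2.7868 - 5 = 6.1472
grad_y = 2*3*3.4697 + 12 = 32.8182
Step 2: Gradient step.
x_raw = 2.7868 - 0.01*6.1472 = 2.7253
y_raw = 3.4697 - 0.01*32.8182 = 3.1415
Step 3: Project onto [-1, 3].
x_proj = clip(2.7253) = 2.7253
y_proj = clip(3.1415) = 3.0
Step 4: Evaluate f.
f(2.7253, 3.0) = 64.2282


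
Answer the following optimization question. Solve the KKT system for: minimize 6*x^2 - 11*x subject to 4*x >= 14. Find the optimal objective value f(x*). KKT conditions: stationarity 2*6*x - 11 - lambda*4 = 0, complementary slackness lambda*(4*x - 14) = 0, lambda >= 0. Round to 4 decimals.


Step 1: Try lambda = 0 (constraint inactive).
x_unc = 11/(2*6) = 0.9167
Check: 4*0.9167 = 3.6668 < 14 -- violated!
Step 2: Constraint must be active: 4*x = 14
x* = 14/4 = 3.5
lambda = (2*6*3.5 - 11)/4 = 7.75
Step 3: Compute optimal value.
f(x*) = 6*3.5^2 - 11*3.5 = 35.0


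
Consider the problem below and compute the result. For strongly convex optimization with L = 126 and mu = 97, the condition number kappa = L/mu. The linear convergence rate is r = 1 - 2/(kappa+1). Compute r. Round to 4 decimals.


Step 1: Compute the condition number.
kappa = L/mu = 126/97 = 1.299
Step 2: Compute the convergence rate.
r = 1 - 2/(kappa + 1) = 1 - 2*mu/(L + mu) = (L - mu)/(L + mu) = 29/223 = 0.13


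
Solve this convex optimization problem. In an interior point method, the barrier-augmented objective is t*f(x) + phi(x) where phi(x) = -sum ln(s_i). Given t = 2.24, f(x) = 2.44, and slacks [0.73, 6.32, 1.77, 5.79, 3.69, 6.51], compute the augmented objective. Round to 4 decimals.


Step 1: Compute log-barrier.
ln values: [-0.3147, 1.8437, 0.571, 1.7561, 1.3056, 1.8733]
phi = -(-0.3147 + 1.8437 + 0.571 + 1.7561 + 1.3056 + 1.8733) = -7.0351
Step 2: Compute augmented objective.
t*f(x) = 2.24*2.44 = 5.4656
Total = 5.4656 - 7.0351 = -1.5695


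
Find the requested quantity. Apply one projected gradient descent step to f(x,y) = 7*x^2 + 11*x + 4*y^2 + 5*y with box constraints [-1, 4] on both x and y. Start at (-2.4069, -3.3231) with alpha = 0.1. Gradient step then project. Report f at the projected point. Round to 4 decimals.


Step 1: Compute gradient at (-2.4069, -3.3231).
grad_x = 2*7*-2.4069 + 11 = -22.6966
grad_y = 2*4*-3.3231 + 5 = -21.5848
Step 2: Gradient step.
x_raw = -2.4069 - 0.1*-22.6966 = -0.1372
y_raw = -3.3231 - 0.1*-21.5848 = -1.1646
Step 3: Project onto [-1, 4].
x_proj = clip(-0.1372) = -0.1372
y_proj = clip(-1.1646) = -1.0
Step 4: Evaluate f.
f(-0.1372, -1.0) = -2.3778


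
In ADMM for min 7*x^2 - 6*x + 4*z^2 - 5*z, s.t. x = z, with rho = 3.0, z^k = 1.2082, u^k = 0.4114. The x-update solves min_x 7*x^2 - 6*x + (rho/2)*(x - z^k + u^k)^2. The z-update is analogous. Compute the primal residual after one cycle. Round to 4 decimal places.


ADMM iteration with rho = 3.0, z^k = 1.2082, u^k = 0.4114
Step 1: x-update.
Minimize 7*x^2 - 6*x + (3.0/2)*(x - 1.2082 + 0.4114)^2
FOC: (2*7 + 3.0)*x = 6 + 3.0*(1.2082 - 0.4114)
x^{k+1} = 0.4936
Step 2: z-update.
Minimize 4*z^2 - 5*z + (3.0/2)*(0.4936 - z + 0.4114)^2
FOC: (2*4 + 3.0)*z = 5 + 3.0*(0.4936 + 0.4114)
z^{k+1} = 0.7014
Step 3: u-update.
u^{k+1} = 0.4114 + 0.4936 - 0.7014 = 0.2036
Step 4: Primal residual = |0.4936 - 0.7014| = 0.2078


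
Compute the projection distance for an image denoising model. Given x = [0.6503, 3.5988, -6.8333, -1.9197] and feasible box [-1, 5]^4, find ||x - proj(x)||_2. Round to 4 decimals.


Project each component onto [-1, 5].
clip(0.6503) = 0.6503, clip(3.5988) = 3.5988, clip(-6.8333) = -1.0, clip(-1.9197) = -1.0
Projection = [0.6503, 3.5988, -1.0, -1.0]
Squared diffs: [0.0, 0.0, 34.0274, 0.8458]
Distance = sqrt(34.8732) = 5.9054


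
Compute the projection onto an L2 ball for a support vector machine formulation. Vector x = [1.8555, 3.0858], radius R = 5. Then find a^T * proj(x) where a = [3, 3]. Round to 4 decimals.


Step 1: Compute ||x|| (intermediates to 6 decimals).
||x|| = sqrt(1.8555^2 + 3.0858^2) = 3.6007
Step 2: Project.
Since ||x|| <= R, proj = x (no scaling needed).
proj(x) = [1.8555, 3.0858]
Step 3: Dot product.
a^T * proj(x) = 3*1.8555 + 3*3.0858 = 14.8239


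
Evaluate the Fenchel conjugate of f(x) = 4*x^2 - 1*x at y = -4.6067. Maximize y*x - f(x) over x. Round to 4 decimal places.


f*(y) = sup_x {y*x - a*x^2 - b*x} = sup_x {(y-b)*x - a*x^2}
FOC: (y - b) - 2a*x = 0 => x* = (y - b)/(2a)
x* = (-4.6067 + 1)/(2*4) = -0.4508
f*(-4.6067) = (y-b)^2/(4a) = (-4.6067 + 1)^2/(4*4)
= 13.0083/16 = 0.813


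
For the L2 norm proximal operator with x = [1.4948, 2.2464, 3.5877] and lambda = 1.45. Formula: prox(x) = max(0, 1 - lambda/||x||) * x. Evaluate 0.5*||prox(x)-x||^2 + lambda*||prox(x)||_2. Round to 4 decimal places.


Step 1: Compute ||x||.
||x|| = 4.4891
Step 2: Compute scaling factor.
scale = max(0, 1 - 1.45/4.4891) = 0.677
Step 3: prox(x) = [1.012, 1.5208, 2.4289]
||prox(x)|| = 3.0391
Step 4: Proximal objective.
0.5*||prox-x||^2 = 1.0513
lambda*||prox|| = 4.4067
Total = 5.458


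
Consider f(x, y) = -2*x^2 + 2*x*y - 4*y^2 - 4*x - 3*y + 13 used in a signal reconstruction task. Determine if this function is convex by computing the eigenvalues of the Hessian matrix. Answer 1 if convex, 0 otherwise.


The Hessian of f(x,y) = -2*x^2 + 2*x*y - 4*y^2 - 4*x - 3*y + 13 is:
H = [[-4, 2], [2, -8]]
Trace = -4 - 8 = -12
Determinant = -4*-8 - (2)^2 = 28
Discriminant = (-12)^2 - 4*28 = 32.0
Eigenvalues: lambda_1 = -8.8284, lambda_2 = -3.1716
The function is not convex.

0


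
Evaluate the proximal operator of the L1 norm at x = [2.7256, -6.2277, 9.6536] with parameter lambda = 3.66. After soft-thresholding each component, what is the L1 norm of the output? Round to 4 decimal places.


Soft-thresholding with lambda = 3.66:
prox(2.7256) = sign(2.7256)*max(|2.7256| - 3.66, 0) = 0.0
prox(-6.2277) = sign(-6.2277)*max(|-6.2277| - 3.66, 0) = -2.5677
prox(9.6536) = sign(9.6536)*max(|9.6536| - 3.66, 0) = 5.9936
prox(x) = [0.0, -2.5677, 5.9936]
||prox(x)||_1 = 0.0 + 2.5677 + 5.9936 = 8.5613


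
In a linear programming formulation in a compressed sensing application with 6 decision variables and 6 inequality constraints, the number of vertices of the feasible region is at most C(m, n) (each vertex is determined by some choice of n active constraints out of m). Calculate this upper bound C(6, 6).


Each vertex corresponds to some choice of n active constraints out of m, so the number of vertices is at most C(m, n) = m! / (n!(m-n)!).
m = 6, n = 6
Numerator: 6 * 5 * 4 * 3 * 2 * 1
Denominator: 6! = 720
C(6, 6) = 1


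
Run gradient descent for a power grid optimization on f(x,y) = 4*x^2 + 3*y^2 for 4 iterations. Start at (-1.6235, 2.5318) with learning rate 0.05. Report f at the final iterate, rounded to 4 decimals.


Gradient descent on f(x,y) = 4*x^2 + 3*y^2.
Starting point: (-1.6235, 2.5318), alpha = 0.05
Step 1: grad_x = 2*4*-1.6235 = -12.988, grad_y = 2*3*2.5318 = 15.1908
  x_1 = -1.6235 - 0.05*-12.988 = -0.9741
  y_1 = 2.5318 - 0.05*15.1908 = 1.7723
Step 2: grad_x = 2*4*-0.9741 = -7.7928, grad_y = 2*3*1.7723 = 10.6336
  x_2 = -0.9741 - 0.05*-7.7928 = -0.5845
  y_2 = 1.7723 - 0.05*10.6336 = 1.2406
Step 3: grad_x = 2*4*-0.5845 = -4.6757, grad_y = 2*3*1.2406 = 7.4435
  x_3 = -0.5845 - 0.05*-4.6757 = -0.3507
  y_3 = 1.2406 - 0.05*7.4435 = 0.8684
Step 4: grad_x = 2*4*-0.3507 = -2.8054, grad_y = 2*3*0.8684 = 5.2104
  x_4 = -0.3507 - 0.05*-2.8054 = -0.2104
  y_4 = 0.8684 - 0.05*5.2104 = 0.6079
f(-0.2104, 0.6079) = 4*(-0.2104)^2 + 3*0.6079^2 = 1.2857


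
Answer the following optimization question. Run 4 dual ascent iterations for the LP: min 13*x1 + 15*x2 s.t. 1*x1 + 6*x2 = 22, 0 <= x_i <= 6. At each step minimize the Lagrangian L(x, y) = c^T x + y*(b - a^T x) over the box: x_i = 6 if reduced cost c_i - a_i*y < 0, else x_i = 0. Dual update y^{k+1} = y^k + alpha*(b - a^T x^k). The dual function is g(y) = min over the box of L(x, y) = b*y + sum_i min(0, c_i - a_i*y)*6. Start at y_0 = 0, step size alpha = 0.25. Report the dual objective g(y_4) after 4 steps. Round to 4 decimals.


Dual ascent for LP: min 13*x1 + 15*x2, 1*x1 + 6*x2 = 22, 0 <= x_i <= 6
Step 1: y^k = 0.0, reduced costs: (13.0, 15.0)
  x^k = (0.0, 0.0), subgradient = b - a^T x = 22.0
  y^{k+1} = 0.0 + 0.25*22.0 = 5.5
Step 2: y^k = 5.5, reduced costs: (7.5, -18.0)
  x^k = (0.0, 6.0), subgradient = b - a^T x = -14.0
  y^{k+1} = 5.5 + 0.25*-14.0 = 2.0
Step 3: y^k = 2.0, reduced costs: (11.0, 3.0)
  x^k = (0.0, 0.0), subgradient = b - a^T x = 22.0
  y^{k+1} = 2.0 + 0.25*22.0 = 7.5
Step 4: y^k = 7.5, reduced costs: (5.5, -30.0)
  x^k = (0.0, 6.0), subgradient = b - a^T x = -14.0
  y^{k+1} = 7.5 + 0.25*-14.0 = 4.0
Dual objective at y_4 = 4.0: reduced costs (9.0, -9.0), box minimizer x = (0.0, 6.0)
g(y_4) = b*y + (c1 - a1*y)*x1 + (c2 - a2*y)*x2 = 22*4.0 + 9.0*0.0 + (-9.0)*6.0 = 88.0 + 0.0 - 54.0 = 34.0


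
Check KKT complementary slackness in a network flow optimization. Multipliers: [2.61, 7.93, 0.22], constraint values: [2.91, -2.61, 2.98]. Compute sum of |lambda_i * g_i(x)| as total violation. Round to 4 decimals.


KKT complementary slackness check:
lambda_1 * g_1 = 2.61 * 2.91 = 7.5951
lambda_2 * g_2 = 7.93 * -2.61 = -20.6973
lambda_3 * g_3 = 0.22 * 2.98 = 0.6556
Total violation = 7.5951 + 20.6973 + 0.6556 = 28.948


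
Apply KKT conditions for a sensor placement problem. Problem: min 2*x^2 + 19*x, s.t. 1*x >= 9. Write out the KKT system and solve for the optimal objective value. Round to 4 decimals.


Step 1: Try lambda = 0 (constraint inactive).
x_unc = -19/(2*2) = -4.75
Check: 1*-4.75 = -4.75 < 9 -- violated!
Step 2: Constraint must be active: 1*x = 9
x* = 9/1 = 9.0
lambda = (2*2*9.0 + 19)/1 = 55.0
Step 3: Compute optimal value.
f(x*) = 2*9.0^2 + 19*9.0 = 333.0


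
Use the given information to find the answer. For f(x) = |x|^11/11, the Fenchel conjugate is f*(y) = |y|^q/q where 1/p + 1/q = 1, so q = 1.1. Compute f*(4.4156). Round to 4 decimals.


The conjugate exponent q satisfies 1/p + 1/q = 1.
p = 11, so q = 11/(11 - 1) = 1.1
|y|^q = 4.4156^1.1 = 5.1226
f*(4.4156) = 5.1226 / 1.1 = 4.6569


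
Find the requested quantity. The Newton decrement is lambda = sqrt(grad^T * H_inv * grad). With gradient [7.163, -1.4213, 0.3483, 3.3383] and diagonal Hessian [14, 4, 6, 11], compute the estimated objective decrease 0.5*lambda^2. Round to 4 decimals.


Step 1: H is diagonal, so H^(-1) * g = [0.5116, -0.3553, 0.0581, 0.3035].
Step 2: g^T H^(-1) g = sum_i g_i^2 / H_ii
  = (7.163)^2/14 + (-1.4213)^2/4 + (0.3483)^2/6 + (3.3383)^2/11
  = 3.6649 + 0.505 + 0.0202 + 1.0131 = 5.2033
Step 3: Objective decrease = 0.5 * g^T H^(-1) g = 2.6016


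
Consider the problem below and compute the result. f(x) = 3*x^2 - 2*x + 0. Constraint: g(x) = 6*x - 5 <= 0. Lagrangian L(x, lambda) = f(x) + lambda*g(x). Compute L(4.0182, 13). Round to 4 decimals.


Step 1: Evaluate f(x).
f(4.0182) = 3*4.0182^2 - 2*4.0182 + 0 = 40.4014
Step 2: Evaluate g(x).
g(4.0182) = 6*4.0182 - 5 = 19.1092
Step 3: Compute Lagrangian.
L = 40.4014 + 13*19.1092 = 288.821


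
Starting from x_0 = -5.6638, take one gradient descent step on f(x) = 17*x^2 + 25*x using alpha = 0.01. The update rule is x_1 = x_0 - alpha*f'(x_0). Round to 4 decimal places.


We compute the gradient at x_0 and apply the update.
f'(x) = 34*x + 25
f'(-5.6638) = 34*-5.6638 + 25 = -167.5692
x_1 = -5.6638 - 0.01*-167.5692 = -3.9881


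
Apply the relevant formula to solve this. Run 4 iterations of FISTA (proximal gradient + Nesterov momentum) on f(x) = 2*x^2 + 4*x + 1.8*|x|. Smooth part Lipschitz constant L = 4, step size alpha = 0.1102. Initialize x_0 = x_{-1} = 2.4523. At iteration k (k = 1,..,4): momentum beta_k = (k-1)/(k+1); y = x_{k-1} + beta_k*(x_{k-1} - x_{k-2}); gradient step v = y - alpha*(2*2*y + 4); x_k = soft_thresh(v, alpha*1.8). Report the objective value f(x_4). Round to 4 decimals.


FISTA on f(x) = 2*x^2 + 4*x + 1.8*|x|
L = 4, alpha = 0.1102
Iteration 1: beta = 0.0, y = 2.4523 + 0.0*(2.4523 - 2.4523) = 2.4523
  grad(y) = 13.8092, v = y - alpha*grad = 0.9305
  prox(v) = soft_thresh(0.9305, 0.1984) = 0.7322
Iteration 2: beta = 0.3333, y = 0.7322 + 0.3333*(0.7322 - 2.4523) = 0.1588
  grad(y) = 4.6352, v = y - alpha*grad = -0.352
  prox(v) = soft_thresh(-0.352, 0.1984) = -0.1536
Iteration 3: beta = 0.5, y = -0.1536 + 0.5*(-0.1536 - 0.7322) = -0.5966
  grad(y) = 1.6138, v = y - alpha*grad = -0.7744
  prox(v) = soft_thresh(-0.7744, 0.1984) = -0.576
Iteration 4: beta = 0.6, y = -0.576 + 0.6*(-0.576 + 0.1536) = -0.8295
  grad(y) = 0.6821, v = y - alpha*grad = -0.9046
  prox(v) = soft_thresh(-0.9046, 0.1984) = -0.7063
f(x_4) = 2*(-0.7063)^2 + 4*(-0.7063) + 1.8*|-0.7063| = -0.5562


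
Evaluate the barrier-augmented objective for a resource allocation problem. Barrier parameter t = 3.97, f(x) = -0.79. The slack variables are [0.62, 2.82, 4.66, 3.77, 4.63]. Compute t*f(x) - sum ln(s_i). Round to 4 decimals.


Step 1: Compute log-barrier.
ln values: [-0.478, 1.0367, 1.539, 1.3271, 1.5326]
phi = -(-0.478 + 1.0367 + 1.539 + 1.3271 + 1.5326) = -4.9573
Step 2: Compute augmented objective.
t*f(x) = 3.97*-0.79 = -3.1363
Total = -3.1363 - 4.9573 = -8.0936


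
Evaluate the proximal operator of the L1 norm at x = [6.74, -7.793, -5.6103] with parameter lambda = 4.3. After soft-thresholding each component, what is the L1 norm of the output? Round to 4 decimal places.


Soft-thresholding with lambda = 4.3:
prox(6.74) = sign(6.74)*max(|6.74| - 4.3, 0) = 2.44
prox(-7.793) = sign(-7.793)*max(|-7.793| - 4.3, 0) = -3.493
prox(-5.6103) = sign(-5.6103)*max(|-5.6103| - 4.3, 0) = -1.3103
prox(x) = [2.44, -3.493, -1.3103]
||prox(x)||_1 = 2.44 + 3.493 + 1.3103 = 7.2433


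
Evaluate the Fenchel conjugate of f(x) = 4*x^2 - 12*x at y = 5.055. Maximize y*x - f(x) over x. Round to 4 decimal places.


f*(y) = sup_x {y*x - a*x^2 - b*x} = sup_x {(y-b)*x - a*x^2}
FOC: (y - b) - 2a*x = 0 => x* = (y - b)/(2a)
x* = (5.055 + 12)/(2*4) = 2.1319
f*(5.055) = (y-b)^2/(4a) = (5.055 + 12)^2/(4*4)
= 290.873/16 = 18.1796


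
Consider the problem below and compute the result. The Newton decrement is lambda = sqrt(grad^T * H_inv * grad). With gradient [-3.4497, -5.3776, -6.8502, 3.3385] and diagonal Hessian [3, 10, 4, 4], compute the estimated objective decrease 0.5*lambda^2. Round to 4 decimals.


Step 1: H is diagonal, so H^(-1) * g = [-1.1499, -0.5378, -1.7126, 0.8346].
Step 2: g^T H^(-1) g = sum_i g_i^2 / H_ii
  = (-3.4497)^2/3 + (-5.3776)^2/10 + (-6.8502)^2/4 + (3.3385)^2/4
  = 3.9668 + 2.8919 + 11.7313 + 2.7864 = 21.3764
Step 3: Objective decrease = 0.5 * g^T H^(-1) g = 10.6882


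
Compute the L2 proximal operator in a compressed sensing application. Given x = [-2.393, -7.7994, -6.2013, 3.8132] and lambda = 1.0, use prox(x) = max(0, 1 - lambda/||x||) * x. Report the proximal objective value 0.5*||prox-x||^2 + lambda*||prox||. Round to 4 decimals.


Step 1: Compute ||x||.
||x|| = 10.9341
Step 2: Compute scaling factor.
scale = max(0, 1 - 1.0/10.9341) = 0.9085
Step 3: prox(x) = [-2.1741, -7.0861, -5.6341, 3.4645]
||prox(x)|| = 9.9341
Step 4: Proximal objective.
0.5*||prox-x||^2 = 0.5
lambda*||prox|| = 9.9341
Total = 10.4341


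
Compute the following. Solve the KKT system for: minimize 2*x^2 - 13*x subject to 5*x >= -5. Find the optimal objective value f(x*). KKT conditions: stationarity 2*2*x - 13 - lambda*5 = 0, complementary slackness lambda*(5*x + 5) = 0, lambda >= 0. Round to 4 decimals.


Step 1: Try lambda = 0 (constraint inactive).
Stationarity: 2*2*x - 13 = 0
x* = 13/(2*2) = 3.25
Check constraint: 5*3.25 = 16.25 >= -5 -- satisfied.
Step 2: Compute optimal value.
f(x*) = 2*3.25^2 - 13*3.25 = -21.125


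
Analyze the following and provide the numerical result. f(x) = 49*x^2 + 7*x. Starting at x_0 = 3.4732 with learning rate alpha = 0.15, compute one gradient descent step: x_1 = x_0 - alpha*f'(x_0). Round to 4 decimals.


We compute the gradient at x_0 and apply the update.
f'(x) = 98*x + 7
f'(3.4732) = 98*3.4732 + 7 = 347.3736
x_1 = 3.4732 - 0.15*347.3736 = -48.6328


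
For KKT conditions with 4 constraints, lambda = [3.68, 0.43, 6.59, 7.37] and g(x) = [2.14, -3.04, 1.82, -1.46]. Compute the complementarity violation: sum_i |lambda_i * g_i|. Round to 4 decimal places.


KKT complementary slackness check:
lambda_1 * g_1 = 3.68 * 2.14 = 7.8752
lambda_2 * g_2 = 0.43 * -3.04 = -1.3072
lambda_3 * g_3 = 6.59 * 1.82 = 11.9938
lambda_4 * g_4 = 7.37 * -1.46 = -10.7602
Total violation = 7.8752 + 1.3072 + 11.9938 + 10.7602 = 31.9364
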